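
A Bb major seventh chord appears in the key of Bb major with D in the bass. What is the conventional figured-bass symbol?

D is the third of Bb major seventh, so the chord is in first inversion.
A seventh chord in first inversion is figured 6/5/3, conventionally abbreviated 6/5.

6/5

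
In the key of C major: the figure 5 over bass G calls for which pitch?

Counting 4 letter steps above G lands on D; in C major, that letter is D.

D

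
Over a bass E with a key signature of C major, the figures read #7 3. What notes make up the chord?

The written figures #7 3 are shorthand for 7/5/3: the 5 is implied.
A third above E in this key is G.
A fifth above E in this key is B.
A seventh above E in this key is D, raised to D# by the sharp.
Together with the bass E, this spells E minor-major seventh in root position.

E, G, B, D#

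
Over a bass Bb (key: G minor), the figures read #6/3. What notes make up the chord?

A third above Bb in this key is D.
A sixth above Bb in this key is G, raised to G# by the sharp.

Bb, D, G#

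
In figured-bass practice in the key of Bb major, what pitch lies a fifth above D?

A

Counting 4 letter steps above D lands on A; in Bb major, that letter is A.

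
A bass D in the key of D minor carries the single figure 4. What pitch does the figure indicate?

Counting 3 letter steps above D lands on G; in D minor, that letter is G.

G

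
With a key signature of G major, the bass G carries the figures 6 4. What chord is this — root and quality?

The figures 6 4 indicate a triad in second inversion.
In second inversion the root lies a fourth above the bass: a fourth above G in G major is C.
The chord tones are G, C, E, giving C major.

C major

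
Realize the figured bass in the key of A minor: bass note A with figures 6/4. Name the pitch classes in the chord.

A, D, F

A fourth above A in this key is D.
A sixth above A in this key is F.
Together with the bass A, this spells D minor in second inversion.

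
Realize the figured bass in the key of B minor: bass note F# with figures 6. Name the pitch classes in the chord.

The written figures 6 are shorthand for 6/3: the 3 is implied.
A third above F# in this key is A.
A sixth above F# in this key is D.
Together with the bass F#, this spells D major in first inversion.

F#, A, D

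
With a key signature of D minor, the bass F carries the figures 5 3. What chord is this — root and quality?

The figures 5 3 indicate a triad in root position.
In root position the bass is the root, so the root is F.
The chord tones are F, A, C, giving F major.

F major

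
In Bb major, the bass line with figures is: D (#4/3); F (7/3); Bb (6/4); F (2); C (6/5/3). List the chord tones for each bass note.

D (6/#4/3): D, F, G#, Bb.
F (7/5/3): F, A, C, Eb.
Bb (6/4): Bb, Eb, G.
F (6/4/2): F, G, Bb, D.
C (6/5/3): C, Eb, G, A.

D, F, G#, Bb | F, A, C, Eb | Bb, Eb, G | F, G, Bb, D | C, Eb, G, A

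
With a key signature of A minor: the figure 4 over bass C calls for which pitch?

Counting 3 letter steps above C lands on F; in A minor, that letter is F.

F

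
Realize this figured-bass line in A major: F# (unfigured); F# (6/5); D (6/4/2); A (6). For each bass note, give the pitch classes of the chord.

F# (5/3): F#, A, C#.
F# (6/5/3): F#, A, C#, D.
D (6/4/2): D, E, G#, B.
A (6/3): A, C#, F#.

F#, A, C# | F#, A, C#, D | D, E, G#, B | A, C#, F#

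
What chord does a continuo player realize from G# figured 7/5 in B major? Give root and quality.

G# minor seventh

The figures 7/5 indicate a seventh chord in root position.
In root position the bass is the root, so the root is G#.
The chord tones are G#, B, D#, F#, giving G# minor seventh.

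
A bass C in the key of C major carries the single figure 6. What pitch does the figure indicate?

A

Counting 5 letter steps above C lands on A; in C major, that letter is A.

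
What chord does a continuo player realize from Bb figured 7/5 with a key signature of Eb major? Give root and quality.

Bb dominant seventh

The figures 7/5 indicate a seventh chord in root position.
In root position the bass is the root, so the root is Bb.
The chord tones are Bb, D, F, Ab, giving Bb dominant seventh.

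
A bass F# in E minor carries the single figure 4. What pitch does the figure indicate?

Counting 3 letter steps above F# lands on B; in E minor, that letter is B.

B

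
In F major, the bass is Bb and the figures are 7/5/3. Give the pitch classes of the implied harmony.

A third above Bb in this key is D.
A fifth above Bb in this key is F.
A seventh above Bb in this key is A.
Together with the bass Bb, this spells Bb major seventh in root position.

Bb, D, F, A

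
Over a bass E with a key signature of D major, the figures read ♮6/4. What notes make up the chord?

E, A, C

A fourth above E in this key is A.
A sixth above E in this key is C#, made natural (C) by the ♮ figure.
Together with the bass E, this spells A minor in second inversion.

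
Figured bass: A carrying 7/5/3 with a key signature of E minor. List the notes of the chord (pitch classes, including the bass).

A third above A in this key is C.
A fifth above A in this key is E.
A seventh above A in this key is G.
Together with the bass A, this spells A minor seventh in root position.

A, C, E, G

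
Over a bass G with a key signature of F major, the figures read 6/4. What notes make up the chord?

G, C, E

A fourth above G in this key is C.
A sixth above G in this key is E.
Together with the bass G, this spells C major in second inversion.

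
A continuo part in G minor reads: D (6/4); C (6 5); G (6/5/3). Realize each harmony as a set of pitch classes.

D, G, Bb | C, Eb, G, A | G, Bb, D, Eb

D (6/4): D, G, Bb.
C (6/5/3): C, Eb, G, A.
G (6/5/3): G, Bb, D, Eb.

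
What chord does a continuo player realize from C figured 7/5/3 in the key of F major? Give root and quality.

C dominant seventh

The figures 7/5/3 indicate a seventh chord in root position.
In root position the bass is the root, so the root is C.
The chord tones are C, E, G, Bb, giving C dominant seventh.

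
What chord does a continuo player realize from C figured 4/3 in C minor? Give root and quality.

The figures 4/3 indicate a seventh chord in second inversion.
In second inversion the root lies a fourth above the bass: a fourth above C in C minor is F.
The chord tones are C, Eb, F, Ab, giving F minor seventh.

F minor seventh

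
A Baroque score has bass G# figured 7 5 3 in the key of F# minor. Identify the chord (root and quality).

The figures 7 5 3 indicate a seventh chord in root position.
In root position the bass is the root, so the root is G#.
The chord tones are G#, B, D, F#, giving G# half-diminished seventh.

G# half-diminished seventh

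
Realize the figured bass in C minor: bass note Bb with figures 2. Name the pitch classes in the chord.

The written figures 2 are shorthand for 6/4/2: the 6/4 are implied.
A second above Bb in this key is C.
A fourth above Bb in this key is Eb.
A sixth above Bb in this key is G.
Together with the bass Bb, this spells C minor seventh in third inversion.

Bb, C, Eb, G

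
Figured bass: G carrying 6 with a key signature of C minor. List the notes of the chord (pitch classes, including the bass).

G, Bb, Eb

The written figures 6 are shorthand for 6/3: the 3 is implied.
A third above G in this key is Bb.
A sixth above G in this key is Eb.
Together with the bass G, this spells Eb major in first inversion.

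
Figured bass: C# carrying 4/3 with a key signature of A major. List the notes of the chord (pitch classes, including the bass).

C#, E, F#, A

The written figures 4/3 are shorthand for 6/4/3: the 6 is implied.
A third above C# in this key is E.
A fourth above C# in this key is F#.
A sixth above C# in this key is A.
Together with the bass C#, this spells F# minor seventh in second inversion.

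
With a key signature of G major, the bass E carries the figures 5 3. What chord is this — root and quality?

The figures 5 3 indicate a triad in root position.
In root position the bass is the root, so the root is E.
The chord tones are E, G, B, giving E minor.

E minor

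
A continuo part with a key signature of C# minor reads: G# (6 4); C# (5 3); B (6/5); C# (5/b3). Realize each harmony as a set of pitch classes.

G#, C#, E | C#, E, G# | B, D#, F#, G# | C#, Eb, G#

G# (6/4): G#, C#, E.
C# (5/3): C#, E, G#.
B (6/5/3): B, D#, F#, G#.
C# (5/b3): C#, Eb, G#.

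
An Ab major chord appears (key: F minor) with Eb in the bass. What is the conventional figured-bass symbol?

Eb is the fifth of Ab major, so the chord is in second inversion.
A triad in second inversion is figured 6/4, conventionally abbreviated 6/4.

6/4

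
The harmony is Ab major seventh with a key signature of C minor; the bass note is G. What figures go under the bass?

4/2

G is the seventh of Ab major seventh, so the chord is in third inversion.
A seventh chord in third inversion is figured 6/4/2, conventionally abbreviated 4/2.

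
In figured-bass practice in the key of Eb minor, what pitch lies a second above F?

Counting 1 letter step above F lands on G; in Eb minor, that letter is Gb.

Gb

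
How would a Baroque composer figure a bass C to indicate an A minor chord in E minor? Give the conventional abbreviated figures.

6

C is the third of A minor, so the chord is in first inversion.
A triad in first inversion is figured 6/3, conventionally abbreviated 6.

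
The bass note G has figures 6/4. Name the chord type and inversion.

Intervals of 6/4 above the bass form a triad; the bass is the fifth, so this is second inversion.

triad, second inversion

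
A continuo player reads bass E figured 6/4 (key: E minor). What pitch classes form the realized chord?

E, A, C

A fourth above E in this key is A.
A sixth above E in this key is C.
Together with the bass E, this spells A minor in second inversion.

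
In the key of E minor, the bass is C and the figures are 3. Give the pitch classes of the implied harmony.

The written figures 3 are shorthand for 5/3: the 5 is implied.
A third above C in this key is E.
A fifth above C in this key is G.
Together with the bass C, this spells C major in root position.

C, E, G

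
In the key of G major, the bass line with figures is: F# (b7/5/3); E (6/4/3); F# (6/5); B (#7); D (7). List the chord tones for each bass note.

F# (b7/5/3): F#, A, C, Eb.
E (6/4/3): E, G, A, C.
F# (6/5/3): F#, A, C, D.
B (#7/5/3): B, D, F#, A#.
D (7/5/3): D, F#, A, C.

F#, A, C, Eb | E, G, A, C | F#, A, C, D | B, D, F#, A# | D, F#, A, C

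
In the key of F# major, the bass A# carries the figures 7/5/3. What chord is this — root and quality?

A# minor seventh

The figures 7/5/3 indicate a seventh chord in root position.
In root position the bass is the root, so the root is A#.
The chord tones are A#, C#, E#, G#, giving A# minor seventh.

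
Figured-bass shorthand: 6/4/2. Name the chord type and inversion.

Intervals of 6/4/2 above the bass form a seventh chord; the bass is the seventh, so this is third inversion.

seventh chord, third inversion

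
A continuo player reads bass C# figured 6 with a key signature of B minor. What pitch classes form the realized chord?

C#, E, A

The written figures 6 are shorthand for 6/3: the 3 is implied.
A third above C# in this key is E.
A sixth above C# in this key is A.
Together with the bass C#, this spells A major in first inversion.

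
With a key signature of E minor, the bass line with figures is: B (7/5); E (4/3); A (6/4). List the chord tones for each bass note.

B, D, F#, A | E, G, A, C | A, D, F#

B (7/5/3): B, D, F#, A.
E (6/4/3): E, G, A, C.
A (6/4): A, D, F#.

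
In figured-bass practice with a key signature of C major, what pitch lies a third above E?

Counting 2 letter steps above E lands on G; in C major, that letter is G.

G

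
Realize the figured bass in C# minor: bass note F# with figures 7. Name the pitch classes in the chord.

The written figures 7 are shorthand for 7/5/3: the 5/3 are implied.
A third above F# in this key is A.
A fifth above F# in this key is C#.
A seventh above F# in this key is E.
Together with the bass F#, this spells F# minor seventh in root position.

F#, A, C#, E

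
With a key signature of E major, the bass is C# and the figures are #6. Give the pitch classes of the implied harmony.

The written figures #6 are shorthand for 6/3: the 3 is implied.
A third above C# in this key is E.
A sixth above C# in this key is A, raised to A# by the sharp.
Together with the bass C#, this spells A# diminished in first inversion.

C#, E, A#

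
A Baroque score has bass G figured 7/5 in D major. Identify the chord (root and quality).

The figures 7/5 indicate a seventh chord in root position.
In root position the bass is the root, so the root is G.
The chord tones are G, B, D, F#, giving G major seventh.

G major seventh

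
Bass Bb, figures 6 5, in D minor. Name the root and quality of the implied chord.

The figures 6 5 indicate a seventh chord in first inversion.
In first inversion the root lies a sixth above the bass: a sixth above Bb in D minor is G.
The chord tones are Bb, D, F, G, giving G minor seventh.

G minor seventh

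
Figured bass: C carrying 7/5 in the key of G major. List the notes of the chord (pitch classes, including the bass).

C, E, G, B

The written figures 7/5 are shorthand for 7/5/3: the 3 is implied.
A third above C in this key is E.
A fifth above C in this key is G.
A seventh above C in this key is B.
Together with the bass C, this spells C major seventh in root position.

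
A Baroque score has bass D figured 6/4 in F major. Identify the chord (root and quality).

G minor

The figures 6/4 indicate a triad in second inversion.
In second inversion the root lies a fourth above the bass: a fourth above D in F major is G.
The chord tones are D, G, Bb, giving G minor.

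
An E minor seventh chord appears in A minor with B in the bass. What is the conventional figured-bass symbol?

4/3

B is the fifth of E minor seventh, so the chord is in second inversion.
A seventh chord in second inversion is figured 6/4/3, conventionally abbreviated 4/3.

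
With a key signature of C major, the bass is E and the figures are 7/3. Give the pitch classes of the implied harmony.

The written figures 7/3 are shorthand for 7/5/3: the 5 is implied.
A third above E in this key is G.
A fifth above E in this key is B.
A seventh above E in this key is D.
Together with the bass E, this spells E minor seventh in root position.

E, G, B, D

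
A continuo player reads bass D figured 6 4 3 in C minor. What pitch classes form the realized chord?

A third above D in this key is F.
A fourth above D in this key is G.
A sixth above D in this key is Bb.
Together with the bass D, this spells G minor seventh in second inversion.

D, F, G, Bb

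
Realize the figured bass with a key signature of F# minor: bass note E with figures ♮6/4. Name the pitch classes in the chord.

E, A, C

A fourth above E in this key is A.
A sixth above E in this key is C#, made natural (C) by the ♮ figure.
Together with the bass E, this spells A minor in second inversion.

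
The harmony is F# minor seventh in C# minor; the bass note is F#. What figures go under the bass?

F# is the root of F# minor seventh, so the chord is in root position.
A seventh chord in root position is figured 7/5/3, conventionally abbreviated 7.

7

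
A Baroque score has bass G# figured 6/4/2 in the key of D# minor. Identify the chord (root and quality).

A# minor seventh

The figures 6/4/2 indicate a seventh chord in third inversion.
In third inversion the root lies a second above the bass: a second above G# in D# minor is A#.
The chord tones are G#, A#, C#, E#, giving A# minor seventh.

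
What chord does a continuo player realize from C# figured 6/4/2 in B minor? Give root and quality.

D major seventh

The figures 6/4/2 indicate a seventh chord in third inversion.
In third inversion the root lies a second above the bass: a second above C# in B minor is D.
The chord tones are C#, D, F#, A, giving D major seventh.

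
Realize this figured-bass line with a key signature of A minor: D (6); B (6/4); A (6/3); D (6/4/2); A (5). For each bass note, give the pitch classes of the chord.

D, F, B | B, E, G | A, C, F | D, E, G, B | A, C, E

D (6/3): D, F, B.
B (6/4): B, E, G.
A (6/3): A, C, F.
D (6/4/2): D, E, G, B.
A (5/3): A, C, E.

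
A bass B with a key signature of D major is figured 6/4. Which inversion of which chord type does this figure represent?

Intervals of 6/4 above the bass form a triad; the bass is the fifth, so this is second inversion.

triad, second inversion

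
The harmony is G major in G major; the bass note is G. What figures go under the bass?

no figures

G is the root of G major, so the chord is in root position.
A triad in root position is figured 5/3, conventionally abbreviated (no figures — root-position triad).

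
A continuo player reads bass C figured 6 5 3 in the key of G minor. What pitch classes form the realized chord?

C, Eb, G, A

A third above C in this key is Eb.
A fifth above C in this key is G.
A sixth above C in this key is A.
Together with the bass C, this spells A half-diminished seventh in first inversion.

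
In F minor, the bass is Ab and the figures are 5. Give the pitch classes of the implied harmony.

Ab, C, Eb

The written figures 5 are shorthand for 5/3: the 3 is implied.
A third above Ab in this key is C.
A fifth above Ab in this key is Eb.
Together with the bass Ab, this spells Ab major in root position.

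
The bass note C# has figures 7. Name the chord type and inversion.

seventh chord, root position

7 is shorthand for 7/5/3.
Intervals of 7/5/3 above the bass form a seventh chord; the bass is the root, so this is root position.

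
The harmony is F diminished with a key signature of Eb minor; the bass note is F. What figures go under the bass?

no figures

F is the root of F diminished, so the chord is in root position.
A triad in root position is figured 5/3, conventionally abbreviated (no figures — root-position triad).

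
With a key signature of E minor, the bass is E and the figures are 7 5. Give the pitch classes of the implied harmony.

E, G, B, D

The written figures 7 5 are shorthand for 7/5/3: the 3 is implied.
A third above E in this key is G.
A fifth above E in this key is B.
A seventh above E in this key is D.
Together with the bass E, this spells E minor seventh in root position.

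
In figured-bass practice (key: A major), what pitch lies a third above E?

G#

Counting 2 letter steps above E lands on G; in A major, that letter is G#.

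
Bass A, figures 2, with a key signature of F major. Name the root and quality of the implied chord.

The figures 2 indicate a seventh chord in third inversion.
In third inversion the root lies a second above the bass: a second above A in F major is Bb.
The chord tones are A, Bb, D, F, giving Bb major seventh.

Bb major seventh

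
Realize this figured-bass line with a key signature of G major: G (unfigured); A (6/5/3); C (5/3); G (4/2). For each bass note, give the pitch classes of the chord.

G, B, D | A, C, E, F# | C, E, G | G, A, C, E

G (5/3): G, B, D.
A (6/5/3): A, C, E, F#.
C (5/3): C, E, G.
G (6/4/2): G, A, C, E.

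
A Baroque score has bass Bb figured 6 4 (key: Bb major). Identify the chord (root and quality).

The figures 6 4 indicate a triad in second inversion.
In second inversion the root lies a fourth above the bass: a fourth above Bb in Bb major is Eb.
The chord tones are Bb, Eb, G, giving Eb major.

Eb major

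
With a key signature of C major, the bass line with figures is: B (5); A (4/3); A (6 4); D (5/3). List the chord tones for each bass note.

B, D, F | A, C, D, F | A, D, F | D, F, A

B (5/3): B, D, F.
A (6/4/3): A, C, D, F.
A (6/4): A, D, F.
D (5/3): D, F, A.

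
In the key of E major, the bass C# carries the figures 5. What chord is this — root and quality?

The figures 5 indicate a triad in root position.
In root position the bass is the root, so the root is C#.
The chord tones are C#, E, G#, giving C# minor.

C# minor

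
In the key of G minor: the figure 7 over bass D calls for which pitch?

Counting 6 letter steps above D lands on C; in G minor, that letter is C.

C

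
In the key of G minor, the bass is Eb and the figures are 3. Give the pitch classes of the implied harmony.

Eb, G, Bb

The written figures 3 are shorthand for 5/3: the 5 is implied.
A third above Eb in this key is G.
A fifth above Eb in this key is Bb.
Together with the bass Eb, this spells Eb major in root position.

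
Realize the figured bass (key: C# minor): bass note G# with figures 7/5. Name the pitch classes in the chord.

G#, B, D#, F#

The written figures 7/5 are shorthand for 7/5/3: the 3 is implied.
A third above G# in this key is B.
A fifth above G# in this key is D#.
A seventh above G# in this key is F#.
Together with the bass G#, this spells G# minor seventh in root position.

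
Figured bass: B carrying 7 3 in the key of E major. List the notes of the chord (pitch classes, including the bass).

The written figures 7 3 are shorthand for 7/5/3: the 5 is implied.
A third above B in this key is D#.
A fifth above B in this key is F#.
A seventh above B in this key is A.
Together with the bass B, this spells B dominant seventh in root position.

B, D#, F#, A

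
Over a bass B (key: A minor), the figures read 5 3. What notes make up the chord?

A third above B in this key is D.
A fifth above B in this key is F.
Together with the bass B, this spells B diminished in root position.

B, D, F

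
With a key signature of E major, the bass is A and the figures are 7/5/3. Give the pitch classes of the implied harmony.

A third above A in this key is C#.
A fifth above A in this key is E.
A seventh above A in this key is G#.
Together with the bass A, this spells A major seventh in root position.

A, C#, E, G#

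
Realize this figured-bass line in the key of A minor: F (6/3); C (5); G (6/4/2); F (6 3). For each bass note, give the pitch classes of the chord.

F (6/3): F, A, D.
C (5/3): C, E, G.
G (6/4/2): G, A, C, E.
F (6/3): F, A, D.

F, A, D | C, E, G | G, A, C, E | F, A, D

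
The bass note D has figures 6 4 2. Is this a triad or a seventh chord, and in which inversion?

Intervals of 6/4/2 above the bass form a seventh chord; the bass is the seventh, so this is third inversion.

seventh chord, third inversion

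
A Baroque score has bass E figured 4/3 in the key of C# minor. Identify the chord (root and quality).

The figures 4/3 indicate a seventh chord in second inversion.
In second inversion the root lies a fourth above the bass: a fourth above E in C# minor is A.
The chord tones are E, G#, A, C#, giving A major seventh.

A major seventh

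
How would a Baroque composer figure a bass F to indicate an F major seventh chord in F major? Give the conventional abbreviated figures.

7

F is the root of F major seventh, so the chord is in root position.
A seventh chord in root position is figured 7/5/3, conventionally abbreviated 7.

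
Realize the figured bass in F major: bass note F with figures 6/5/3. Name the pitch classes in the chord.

F, A, C, D

A third above F in this key is A.
A fifth above F in this key is C.
A sixth above F in this key is D.
Together with the bass F, this spells D minor seventh in first inversion.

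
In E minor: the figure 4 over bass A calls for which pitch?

D

Counting 3 letter steps above A lands on D; in E minor, that letter is D.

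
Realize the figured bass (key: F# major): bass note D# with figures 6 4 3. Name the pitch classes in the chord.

D#, F#, G#, B

A third above D# in this key is F#.
A fourth above D# in this key is G#.
A sixth above D# in this key is B.
Together with the bass D#, this spells G# minor seventh in second inversion.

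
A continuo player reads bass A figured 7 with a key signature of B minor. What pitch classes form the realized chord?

The written figures 7 are shorthand for 7/5/3: the 5/3 are implied.
A third above A in this key is C#.
A fifth above A in this key is E.
A seventh above A in this key is G.
Together with the bass A, this spells A dominant seventh in root position.

A, C#, E, G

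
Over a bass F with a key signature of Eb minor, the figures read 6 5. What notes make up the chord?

The written figures 6 5 are shorthand for 6/5/3: the 3 is implied.
A third above F in this key is Ab.
A fifth above F in this key is Cb.
A sixth above F in this key is Db.
Together with the bass F, this spells Db dominant seventh in first inversion.

F, Ab, Cb, Db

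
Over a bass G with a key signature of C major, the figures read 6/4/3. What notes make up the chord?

A third above G in this key is B.
A fourth above G in this key is C.
A sixth above G in this key is E.
Together with the bass G, this spells C major seventh in second inversion.

G, B, C, E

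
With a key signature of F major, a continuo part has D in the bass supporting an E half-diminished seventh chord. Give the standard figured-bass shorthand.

D is the seventh of E half-diminished seventh, so the chord is in third inversion.
A seventh chord in third inversion is figured 6/4/2, conventionally abbreviated 4/2.

4/2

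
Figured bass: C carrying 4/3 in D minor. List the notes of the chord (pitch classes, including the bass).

The written figures 4/3 are shorthand for 6/4/3: the 6 is implied.
A third above C in this key is E.
A fourth above C in this key is F.
A sixth above C in this key is A.
Together with the bass C, this spells F major seventh in second inversion.

C, E, F, A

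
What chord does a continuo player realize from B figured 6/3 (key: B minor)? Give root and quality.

The figures 6/3 indicate a triad in first inversion.
In first inversion the root lies a sixth above the bass: a sixth above B in B minor is G.
The chord tones are B, D, G, giving G major.

G major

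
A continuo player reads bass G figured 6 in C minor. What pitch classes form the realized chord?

G, Bb, Eb

The written figures 6 are shorthand for 6/3: the 3 is implied.
A third above G in this key is Bb.
A sixth above G in this key is Eb.
Together with the bass G, this spells Eb major in first inversion.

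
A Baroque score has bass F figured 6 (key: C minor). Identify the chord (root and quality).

The figures 6 indicate a triad in first inversion.
In first inversion the root lies a sixth above the bass: a sixth above F in C minor is D.
The chord tones are F, Ab, D, giving D diminished.

D diminished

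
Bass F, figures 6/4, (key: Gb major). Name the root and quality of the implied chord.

Bb minor

The figures 6/4 indicate a triad in second inversion.
In second inversion the root lies a fourth above the bass: a fourth above F in Gb major is Bb.
The chord tones are F, Bb, Db, giving Bb minor.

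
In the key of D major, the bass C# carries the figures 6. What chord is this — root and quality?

The figures 6 indicate a triad in first inversion.
In first inversion the root lies a sixth above the bass: a sixth above C# in D major is A.
The chord tones are C#, E, A, giving A major.

A major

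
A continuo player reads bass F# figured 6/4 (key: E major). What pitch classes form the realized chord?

A fourth above F# in this key is B.
A sixth above F# in this key is D#.
Together with the bass F#, this spells B major in second inversion.

F#, B, D#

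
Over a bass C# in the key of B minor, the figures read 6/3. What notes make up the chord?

A third above C# in this key is E.
A sixth above C# in this key is A.
Together with the bass C#, this spells A major in first inversion.

C#, E, A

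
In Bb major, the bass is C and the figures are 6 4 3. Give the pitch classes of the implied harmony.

C, Eb, F, A

A third above C in this key is Eb.
A fourth above C in this key is F.
A sixth above C in this key is A.
Together with the bass C, this spells F dominant seventh in second inversion.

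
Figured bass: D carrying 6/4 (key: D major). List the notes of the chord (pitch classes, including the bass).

D, G, B

A fourth above D in this key is G.
A sixth above D in this key is B.
Together with the bass D, this spells G major in second inversion.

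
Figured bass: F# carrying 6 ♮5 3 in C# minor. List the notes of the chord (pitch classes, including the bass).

F#, A, C, D#

A third above F# in this key is A.
A fifth above F# in this key is C#, made natural (C) by the ♮ figure.
A sixth above F# in this key is D#.
Together with the bass F#, this spells D# diminished seventh in first inversion.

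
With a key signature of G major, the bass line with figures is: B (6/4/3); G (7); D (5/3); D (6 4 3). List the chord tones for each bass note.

B (6/4/3): B, D, E, G.
G (7/5/3): G, B, D, F#.
D (5/3): D, F#, A.
D (6/4/3): D, F#, G, B.

B, D, E, G | G, B, D, F# | D, F#, A | D, F#, G, B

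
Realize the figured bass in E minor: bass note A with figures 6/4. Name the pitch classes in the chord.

A, D, F#

A fourth above A in this key is D.
A sixth above A in this key is F#.
Together with the bass A, this spells D major in second inversion.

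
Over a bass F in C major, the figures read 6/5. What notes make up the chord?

The written figures 6/5 are shorthand for 6/5/3: the 3 is implied.
A third above F in this key is A.
A fifth above F in this key is C.
A sixth above F in this key is D.
Together with the bass F, this spells D minor seventh in first inversion.

F, A, C, D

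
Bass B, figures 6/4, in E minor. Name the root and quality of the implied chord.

E minor

The figures 6/4 indicate a triad in second inversion.
In second inversion the root lies a fourth above the bass: a fourth above B in E minor is E.
The chord tones are B, E, G, giving E minor.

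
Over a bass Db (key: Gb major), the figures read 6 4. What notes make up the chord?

Db, Gb, Bb

A fourth above Db in this key is Gb.
A sixth above Db in this key is Bb.
Together with the bass Db, this spells Gb major in second inversion.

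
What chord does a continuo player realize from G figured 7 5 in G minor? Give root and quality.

G minor seventh

The figures 7 5 indicate a seventh chord in root position.
In root position the bass is the root, so the root is G.
The chord tones are G, Bb, D, F, giving G minor seventh.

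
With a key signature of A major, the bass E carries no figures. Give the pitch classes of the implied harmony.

E, G#, B

An unfigured bass implies 5/3.
A third above E in this key is G#.
A fifth above E in this key is B.
Together with the bass E, this spells E major in root position.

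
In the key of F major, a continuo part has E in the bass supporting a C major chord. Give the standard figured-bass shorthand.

6

E is the third of C major, so the chord is in first inversion.
A triad in first inversion is figured 6/3, conventionally abbreviated 6.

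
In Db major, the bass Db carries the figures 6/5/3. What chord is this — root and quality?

The figures 6/5/3 indicate a seventh chord in first inversion.
In first inversion the root lies a sixth above the bass: a sixth above Db in Db major is Bb.
The chord tones are Db, F, Ab, Bb, giving Bb minor seventh.

Bb minor seventh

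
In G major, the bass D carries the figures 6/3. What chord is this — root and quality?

The figures 6/3 indicate a triad in first inversion.
In first inversion the root lies a sixth above the bass: a sixth above D in G major is B.
The chord tones are D, F#, B, giving B minor.

B minor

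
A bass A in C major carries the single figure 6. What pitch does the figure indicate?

Counting 5 letter steps above A lands on F; in C major, that letter is F.

F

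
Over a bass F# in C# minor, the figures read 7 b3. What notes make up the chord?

F#, Ab, C#, E

The written figures 7 b3 are shorthand for 7/5/3: the 5 is implied.
A third above F# in this key is A, lowered to Ab by the flat.
A fifth above F# in this key is C#.
A seventh above F# in this key is E.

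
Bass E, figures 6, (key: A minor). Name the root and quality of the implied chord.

C major

The figures 6 indicate a triad in first inversion.
In first inversion the root lies a sixth above the bass: a sixth above E in A minor is C.
The chord tones are E, G, C, giving C major.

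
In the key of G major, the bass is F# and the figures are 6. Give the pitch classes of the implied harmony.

F#, A, D

The written figures 6 are shorthand for 6/3: the 3 is implied.
A third above F# in this key is A.
A sixth above F# in this key is D.
Together with the bass F#, this spells D major in first inversion.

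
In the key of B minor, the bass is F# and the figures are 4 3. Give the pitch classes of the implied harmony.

F#, A, B, D

The written figures 4 3 are shorthand for 6/4/3: the 6 is implied.
A third above F# in this key is A.
A fourth above F# in this key is B.
A sixth above F# in this key is D.
Together with the bass F#, this spells B minor seventh in second inversion.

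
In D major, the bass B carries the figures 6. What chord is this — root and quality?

G major

The figures 6 indicate a triad in first inversion.
In first inversion the root lies a sixth above the bass: a sixth above B in D major is G.
The chord tones are B, D, G, giving G major.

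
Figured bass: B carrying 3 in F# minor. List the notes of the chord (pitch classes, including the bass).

B, D, F#

The written figures 3 are shorthand for 5/3: the 5 is implied.
A third above B in this key is D.
A fifth above B in this key is F#.
Together with the bass B, this spells B minor in root position.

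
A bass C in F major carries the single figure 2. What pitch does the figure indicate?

D

Counting 1 letter step above C lands on D; in F major, that letter is D.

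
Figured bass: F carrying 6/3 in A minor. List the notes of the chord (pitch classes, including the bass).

A third above F in this key is A.
A sixth above F in this key is D.
Together with the bass F, this spells D minor in first inversion.

F, A, D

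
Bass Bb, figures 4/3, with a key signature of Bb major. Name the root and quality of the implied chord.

The figures 4/3 indicate a seventh chord in second inversion.
In second inversion the root lies a fourth above the bass: a fourth above Bb in Bb major is Eb.
The chord tones are Bb, D, Eb, G, giving Eb major seventh.

Eb major seventh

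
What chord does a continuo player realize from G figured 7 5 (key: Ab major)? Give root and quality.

G half-diminished seventh

The figures 7 5 indicate a seventh chord in root position.
In root position the bass is the root, so the root is G.
The chord tones are G, Bb, Db, F, giving G half-diminished seventh.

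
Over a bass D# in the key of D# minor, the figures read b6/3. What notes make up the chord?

A third above D# in this key is F#.
A sixth above D# in this key is B, lowered to Bb by the flat.

D#, F#, Bb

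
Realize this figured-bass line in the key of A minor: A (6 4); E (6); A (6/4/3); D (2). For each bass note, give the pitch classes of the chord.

A (6/4): A, D, F.
E (6/3): E, G, C.
A (6/4/3): A, C, D, F.
D (6/4/2): D, E, G, B.

A, D, F | E, G, C | A, C, D, F | D, E, G, B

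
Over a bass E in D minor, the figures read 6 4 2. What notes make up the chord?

A second above E in this key is F.
A fourth above E in this key is A.
A sixth above E in this key is C.
Together with the bass E, this spells F major seventh in third inversion.

E, F, A, C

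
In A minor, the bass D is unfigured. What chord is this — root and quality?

An unfigured bass indicates a triad in root position.
In root position the bass is the root, so the root is D.
The chord tones are D, F, A, giving D minor.

D minor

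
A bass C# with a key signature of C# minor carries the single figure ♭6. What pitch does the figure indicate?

Counting 5 letter steps above C# lands on A; in C# minor, that letter is A.
The b6 figure lowers it a semitone, giving Ab.

Ab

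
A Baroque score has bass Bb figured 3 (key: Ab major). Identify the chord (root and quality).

Bb minor

The figures 3 indicate a triad in root position.
In root position the bass is the root, so the root is Bb.
The chord tones are Bb, Db, F, giving Bb minor.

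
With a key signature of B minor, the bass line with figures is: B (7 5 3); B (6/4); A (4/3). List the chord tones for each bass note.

B (7/5/3): B, D, F#, A.
B (6/4): B, E, G.
A (6/4/3): A, C#, D, F#.

B, D, F#, A | B, E, G | A, C#, D, F#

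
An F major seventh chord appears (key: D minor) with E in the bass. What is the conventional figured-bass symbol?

E is the seventh of F major seventh, so the chord is in third inversion.
A seventh chord in third inversion is figured 6/4/2, conventionally abbreviated 4/2.

4/2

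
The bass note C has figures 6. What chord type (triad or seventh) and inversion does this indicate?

6 is shorthand for 6/3.
Intervals of 6/3 above the bass form a triad; the bass is the third, so this is first inversion.

triad, first inversion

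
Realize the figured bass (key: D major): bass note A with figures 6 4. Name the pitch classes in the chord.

A fourth above A in this key is D.
A sixth above A in this key is F#.
Together with the bass A, this spells D major in second inversion.

A, D, F#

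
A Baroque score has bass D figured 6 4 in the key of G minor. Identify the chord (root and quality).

G minor

The figures 6 4 indicate a triad in second inversion.
In second inversion the root lies a fourth above the bass: a fourth above D in G minor is G.
The chord tones are D, G, Bb, giving G minor.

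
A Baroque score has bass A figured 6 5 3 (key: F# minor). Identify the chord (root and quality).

F# minor seventh

The figures 6 5 3 indicate a seventh chord in first inversion.
In first inversion the root lies a sixth above the bass: a sixth above A in F# minor is F#.
The chord tones are A, C#, E, F#, giving F# minor seventh.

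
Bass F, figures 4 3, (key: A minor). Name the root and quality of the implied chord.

The figures 4 3 indicate a seventh chord in second inversion.
In second inversion the root lies a fourth above the bass: a fourth above F in A minor is B.
The chord tones are F, A, B, D, giving B half-diminished seventh.

B half-diminished seventh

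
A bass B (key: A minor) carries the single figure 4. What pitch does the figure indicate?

E

Counting 3 letter steps above B lands on E; in A minor, that letter is E.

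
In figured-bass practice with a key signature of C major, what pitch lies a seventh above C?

Counting 6 letter steps above C lands on B; in C major, that letter is B.

B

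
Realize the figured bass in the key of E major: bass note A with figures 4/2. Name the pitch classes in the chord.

The written figures 4/2 are shorthand for 6/4/2: the 6 is implied.
A second above A in this key is B.
A fourth above A in this key is D#.
A sixth above A in this key is F#.
Together with the bass A, this spells B dominant seventh in third inversion.

A, B, D#, F#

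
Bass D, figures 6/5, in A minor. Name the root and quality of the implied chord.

The figures 6/5 indicate a seventh chord in first inversion.
In first inversion the root lies a sixth above the bass: a sixth above D in A minor is B.
The chord tones are D, F, A, B, giving B half-diminished seventh.

B half-diminished seventh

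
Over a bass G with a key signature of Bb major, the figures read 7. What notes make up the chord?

The written figures 7 are shorthand for 7/5/3: the 5/3 are implied.
A third above G in this key is Bb.
A fifth above G in this key is D.
A seventh above G in this key is F.
Together with the bass G, this spells G minor seventh in root position.

G, Bb, D, F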